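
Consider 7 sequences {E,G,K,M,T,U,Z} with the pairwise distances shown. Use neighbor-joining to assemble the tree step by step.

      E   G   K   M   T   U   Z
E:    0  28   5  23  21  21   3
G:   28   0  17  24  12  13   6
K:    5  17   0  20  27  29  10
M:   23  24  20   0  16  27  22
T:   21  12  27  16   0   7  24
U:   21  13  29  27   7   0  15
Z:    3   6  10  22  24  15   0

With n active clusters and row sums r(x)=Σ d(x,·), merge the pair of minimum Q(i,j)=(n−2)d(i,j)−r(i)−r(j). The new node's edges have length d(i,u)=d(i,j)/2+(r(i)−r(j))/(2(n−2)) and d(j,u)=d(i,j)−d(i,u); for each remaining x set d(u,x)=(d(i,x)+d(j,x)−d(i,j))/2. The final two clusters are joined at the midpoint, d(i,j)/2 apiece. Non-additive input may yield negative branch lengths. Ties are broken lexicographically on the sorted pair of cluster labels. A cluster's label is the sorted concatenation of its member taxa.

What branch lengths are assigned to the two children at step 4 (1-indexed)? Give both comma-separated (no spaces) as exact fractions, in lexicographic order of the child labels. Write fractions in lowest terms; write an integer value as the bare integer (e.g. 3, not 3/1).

85/16,211/16

1. join E+K (d=5, Q=-184) ⇒ EK; edges |E|=9/5, |K|=16/5
  updated: d(EK,G)=20, d(EK,M)=19, d(EK,T)=43/2, d(EK,U)=45/2, d(EK,Z)=4
2. join EK+Z (d=4, Q=-142) ⇒ EKZ; edges |EK|=4, |Z|=0
  updated: d(EKZ,G)=11, d(EKZ,M)=37/2, d(EKZ,T)=83/4, d(EKZ,U)=67/4
3. join T+U (d=7, Q=-197/2) ⇒ TU; edges |T|=13/6, |U|=29/6
  updated: d(EKZ,TU)=61/4, d(G,TU)=9, d(M,TU)=18
4. join EKZ+M (d=37/2, Q=-273/4) ⇒ EKMZ; edges |EKZ|=85/16, |M|=211/16
  updated: d(EKMZ,G)=33/4, d(EKMZ,TU)=59/8
5. join EKMZ+G (d=33/4, Q=-197/8) ⇒ EGKMZ; edges |EKMZ|=53/16, |G|=79/16
  updated: d(EGKMZ,TU)=65/16
6. join EGKMZ+TU (d=65/16) ⇒ EGKMTUZ; edges |EGKMZ|=65/32, |TU|=65/32
final tree: (((((E:9/5,K:16/5):4,Z:0):85/16,M:211/16):53/16,G:79/16):65/32,(T:13/6,U:29/6):65/32)
total length: 749/16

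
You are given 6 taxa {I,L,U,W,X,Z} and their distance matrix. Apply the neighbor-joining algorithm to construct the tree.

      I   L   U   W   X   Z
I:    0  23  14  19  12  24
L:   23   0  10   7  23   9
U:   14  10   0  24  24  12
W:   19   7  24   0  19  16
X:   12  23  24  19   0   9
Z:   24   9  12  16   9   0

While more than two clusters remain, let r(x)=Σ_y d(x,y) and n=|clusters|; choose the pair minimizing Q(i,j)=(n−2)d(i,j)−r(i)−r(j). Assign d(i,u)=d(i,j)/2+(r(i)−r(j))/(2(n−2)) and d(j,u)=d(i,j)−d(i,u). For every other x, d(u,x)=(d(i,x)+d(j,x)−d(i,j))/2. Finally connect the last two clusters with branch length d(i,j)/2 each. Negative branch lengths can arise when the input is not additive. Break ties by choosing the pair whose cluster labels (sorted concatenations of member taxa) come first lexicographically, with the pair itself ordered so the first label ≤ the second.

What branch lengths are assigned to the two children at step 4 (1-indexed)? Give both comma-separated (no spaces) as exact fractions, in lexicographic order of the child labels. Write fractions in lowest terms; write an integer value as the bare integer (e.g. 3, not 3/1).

iteration 1: select I,X (d=12, Q=-131); attach at lengths (53/8, 43/8); label the merged cluster IX
  updated: d(IX,L)=17, d(IX,U)=13, d(IX,W)=13, d(IX,Z)=21/2
iteration 2: select L,W (d=7, Q=-82); attach at lengths (2/3, 19/3); label the merged cluster LW
  updated: d(IX,LW)=23/2, d(LW,U)=27/2, d(LW,Z)=9
iteration 3: select IX,U (d=13, Q=-95/2); attach at lengths (45/8, 59/8); label the merged cluster IUX
  updated: d(IUX,LW)=6, d(IUX,Z)=19/4
iteration 4: select IUX,LW (d=6, Q=-79/4); attach at lengths (7/8, 41/8); label the merged cluster ILUWX
  updated: d(ILUWX,Z)=31/8
iteration 5: select ILUWX,Z (d=31/8); attach at lengths (31/16, 31/16); label the merged cluster ILUWXZ
final tree: ((((I:53/8,X:43/8):45/8,U:59/8):7/8,(L:2/3,W:19/3):41/8):31/16,Z:31/16)
total length: 335/8

7/8,41/8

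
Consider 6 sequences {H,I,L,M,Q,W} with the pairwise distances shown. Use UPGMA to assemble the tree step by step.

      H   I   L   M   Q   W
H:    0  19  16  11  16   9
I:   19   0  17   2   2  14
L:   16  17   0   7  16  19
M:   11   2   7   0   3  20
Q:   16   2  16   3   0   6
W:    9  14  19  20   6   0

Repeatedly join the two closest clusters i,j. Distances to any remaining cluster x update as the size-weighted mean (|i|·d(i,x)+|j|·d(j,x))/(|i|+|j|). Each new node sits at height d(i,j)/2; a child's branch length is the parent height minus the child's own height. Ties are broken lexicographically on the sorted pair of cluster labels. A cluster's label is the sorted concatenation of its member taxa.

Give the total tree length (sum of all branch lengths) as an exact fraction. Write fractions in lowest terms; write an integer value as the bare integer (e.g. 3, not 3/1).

step 1: merge (I,M) at d=2; branch lengths I→1, M→1; new cluster IM
  updated: d(H,IM)=15, d(IM,L)=12, d(IM,Q)=5/2, d(IM,W)=17
step 2: merge (IM,Q) at d=5/2; branch lengths IM→1/4, Q→5/4; new cluster IMQ
  updated: d(H,IMQ)=46/3, d(IMQ,L)=40/3, d(IMQ,W)=40/3
step 3: merge (H,W) at d=9; branch lengths H→9/2, W→9/2; new cluster HW
  updated: d(HW,IMQ)=43/3, d(HW,L)=35/2
step 4: merge (IMQ,L) at d=40/3; branch lengths IMQ→65/12, L→20/3; new cluster ILMQ
  updated: d(HW,ILMQ)=121/8
step 5: merge (HW,ILMQ) at d=121/8; branch lengths HW→49/16, ILMQ→43/48; new cluster HILMQW
final tree: ((H:9/2,W:9/2):49/16,(((I:1,M:1):1/4,Q:5/4):65/12,L:20/3):43/48)
total length: 685/24

685/24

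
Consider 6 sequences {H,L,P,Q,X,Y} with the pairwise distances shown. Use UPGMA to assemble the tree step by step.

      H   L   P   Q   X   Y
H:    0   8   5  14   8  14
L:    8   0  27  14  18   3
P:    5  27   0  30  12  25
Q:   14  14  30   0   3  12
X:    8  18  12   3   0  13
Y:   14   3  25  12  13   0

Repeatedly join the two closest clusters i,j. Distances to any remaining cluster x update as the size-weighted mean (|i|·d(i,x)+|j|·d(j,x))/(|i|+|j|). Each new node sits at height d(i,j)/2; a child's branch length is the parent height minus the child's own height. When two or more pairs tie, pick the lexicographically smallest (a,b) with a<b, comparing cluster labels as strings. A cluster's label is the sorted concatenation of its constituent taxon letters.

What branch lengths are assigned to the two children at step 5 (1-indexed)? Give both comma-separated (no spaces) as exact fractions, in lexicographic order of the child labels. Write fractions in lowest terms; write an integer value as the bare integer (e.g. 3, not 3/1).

step 1: merge (L,Y) at d=3; branch lengths L→3/2, Y→3/2; new cluster LY
  updated: d(H,LY)=11, d(LY,P)=26, d(LY,Q)=13, d(LY,X)=31/2
step 2: merge (Q,X) at d=3; branch lengths Q→3/2, X→3/2; new cluster QX
  updated: d(H,QX)=11, d(LY,QX)=57/4, d(P,QX)=21
step 3: merge (H,P) at d=5; branch lengths H→5/2, P→5/2; new cluster HP
  updated: d(HP,LY)=37/2, d(HP,QX)=16
step 4: merge (LY,QX) at d=57/4; branch lengths LY→45/8, QX→45/8; new cluster LQXY
  updated: d(HP,LQXY)=69/4
step 5: merge (HP,LQXY) at d=69/4; branch lengths HP→49/8, LQXY→3/2; new cluster HLPQXY
final tree: ((H:5/2,P:5/2):49/8,((L:3/2,Y:3/2):45/8,(Q:3/2,X:3/2):45/8):3/2)
total length: 239/8

49/8,3/2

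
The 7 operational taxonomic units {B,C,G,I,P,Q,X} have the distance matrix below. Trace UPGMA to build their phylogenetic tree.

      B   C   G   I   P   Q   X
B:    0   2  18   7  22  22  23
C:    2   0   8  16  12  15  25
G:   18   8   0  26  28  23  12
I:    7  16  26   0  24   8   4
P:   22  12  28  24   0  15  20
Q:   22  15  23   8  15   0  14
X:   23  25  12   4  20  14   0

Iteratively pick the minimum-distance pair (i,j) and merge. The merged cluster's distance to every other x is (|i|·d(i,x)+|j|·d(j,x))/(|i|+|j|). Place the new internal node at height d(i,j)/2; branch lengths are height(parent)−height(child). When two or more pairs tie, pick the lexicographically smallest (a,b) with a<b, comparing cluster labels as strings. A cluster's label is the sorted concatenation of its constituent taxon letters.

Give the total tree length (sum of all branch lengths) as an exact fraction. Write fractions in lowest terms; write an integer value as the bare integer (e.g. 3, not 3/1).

401/9

iteration 1: select B,C (d=2); attach at lengths (1, 1); label the merged cluster BC
  updated: d(BC,G)=13, d(BC,I)=23/2, d(BC,P)=17, d(BC,Q)=37/2, d(BC,X)=24
iteration 2: select I,X (d=4); attach at lengths (2, 2); label the merged cluster IX
  updated: d(BC,IX)=71/4, d(G,IX)=19, d(IX,P)=22, d(IX,Q)=11
iteration 3: select IX,Q (d=11); attach at lengths (7/2, 11/2); label the merged cluster IQX
  updated: d(BC,IQX)=18, d(G,IQX)=61/3, d(IQX,P)=59/3
iteration 4: select BC,G (d=13); attach at lengths (11/2, 13/2); label the merged cluster BCG
  updated: d(BCG,IQX)=169/9, d(BCG,P)=62/3
iteration 5: select BCG,IQX (d=169/9); attach at lengths (26/9, 35/9); label the merged cluster BCGIQX
  updated: d(BCGIQX,P)=121/6
iteration 6: select BCGIQX,P (d=121/6); attach at lengths (25/36, 121/12); label the merged cluster BCGIPQX
final tree: ((((B:1,C:1):11/2,G:13/2):26/9,((I:2,X:2):7/2,Q:11/2):35/9):25/36,P:121/12)
total length: 401/9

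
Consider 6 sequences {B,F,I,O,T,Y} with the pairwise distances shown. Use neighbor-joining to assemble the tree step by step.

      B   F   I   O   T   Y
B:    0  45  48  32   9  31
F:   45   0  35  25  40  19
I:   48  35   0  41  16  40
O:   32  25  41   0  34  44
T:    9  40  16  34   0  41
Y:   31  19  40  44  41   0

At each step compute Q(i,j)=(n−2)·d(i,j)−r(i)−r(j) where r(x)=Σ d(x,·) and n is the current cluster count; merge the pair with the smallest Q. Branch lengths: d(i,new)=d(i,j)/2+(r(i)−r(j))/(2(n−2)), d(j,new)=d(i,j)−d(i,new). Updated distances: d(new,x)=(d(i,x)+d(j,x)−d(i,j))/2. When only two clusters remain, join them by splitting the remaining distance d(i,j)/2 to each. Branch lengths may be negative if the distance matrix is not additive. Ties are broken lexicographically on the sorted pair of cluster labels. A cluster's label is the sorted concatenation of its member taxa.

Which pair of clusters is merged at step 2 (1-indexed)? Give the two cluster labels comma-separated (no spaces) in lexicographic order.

1. join B+T (d=9, Q=-269) ⇒ BT; edges |B|=61/8, |T|=11/8
  updated: d(BT,F)=38, d(BT,I)=55/2, d(BT,O)=57/2, d(BT,Y)=63/2
2. join F+Y (d=19, Q=-389/2) ⇒ FY; edges |F|=79/12, |Y|=149/12
  updated: d(BT,FY)=101/4, d(FY,I)=28, d(FY,O)=25
3. join BT+I (d=55/2, Q=-491/4) ⇒ BIT; edges |BT|=159/16, |I|=281/16
  updated: d(BIT,FY)=103/8, d(BIT,O)=21
4. join BIT+FY (d=103/8, Q=-471/8) ⇒ BFITY; edges |BIT|=71/16, |FY|=135/16
  updated: d(BFITY,O)=265/16
5. join BFITY+O (d=265/16) ⇒ BFIOTY; edges |BFITY|=265/32, |O|=265/32
final tree: ((((B:61/8,T:11/8):159/16,I:281/16):71/16,(F:79/12,Y:149/12):135/16):265/32,O:265/32)
total length: 1359/16

F,Y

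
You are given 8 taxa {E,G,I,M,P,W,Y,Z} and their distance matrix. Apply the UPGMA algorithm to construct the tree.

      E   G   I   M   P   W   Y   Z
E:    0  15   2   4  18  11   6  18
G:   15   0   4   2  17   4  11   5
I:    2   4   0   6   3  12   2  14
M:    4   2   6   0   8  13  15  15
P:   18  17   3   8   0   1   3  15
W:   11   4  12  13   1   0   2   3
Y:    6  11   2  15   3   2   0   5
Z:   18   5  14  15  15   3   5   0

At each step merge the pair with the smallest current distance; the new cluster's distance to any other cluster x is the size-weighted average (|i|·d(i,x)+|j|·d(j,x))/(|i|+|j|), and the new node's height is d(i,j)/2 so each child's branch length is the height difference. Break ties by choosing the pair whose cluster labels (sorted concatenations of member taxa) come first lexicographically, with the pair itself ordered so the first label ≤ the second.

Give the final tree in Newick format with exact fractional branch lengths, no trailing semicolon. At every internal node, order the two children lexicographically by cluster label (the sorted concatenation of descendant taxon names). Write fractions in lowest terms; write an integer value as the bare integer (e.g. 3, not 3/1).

1. join P+W (d=1) ⇒ PW; edges |P|=1/2, |W|=1/2
  updated: d(E,PW)=29/2, d(G,PW)=21/2, d(I,PW)=15/2, d(M,PW)=21/2, d(PW,Y)=5/2, d(PW,Z)=9
2. join E+I (d=2) ⇒ EI; edges |E|=1, |I|=1
  updated: d(EI,G)=19/2, d(EI,M)=5, d(EI,PW)=11, d(EI,Y)=4, d(EI,Z)=16
3. join G+M (d=2) ⇒ GM; edges |G|=1, |M|=1
  updated: d(EI,GM)=29/4, d(GM,PW)=21/2, d(GM,Y)=13, d(GM,Z)=10
4. join PW+Y (d=5/2) ⇒ PWY; edges |PW|=3/4, |Y|=5/4
  updated: d(EI,PWY)=26/3, d(GM,PWY)=34/3, d(PWY,Z)=23/3
5. join EI+GM (d=29/4) ⇒ EGIM; edges |EI|=21/8, |GM|=21/8
  updated: d(EGIM,PWY)=10, d(EGIM,Z)=13
6. join PWY+Z (d=23/3) ⇒ PWYZ; edges |PWY|=31/12, |Z|=23/6
  updated: d(EGIM,PWYZ)=43/4
7. join EGIM+PWYZ (d=43/4) ⇒ EGIMPWYZ; edges |EGIM|=7/4, |PWYZ|=37/24
final tree: (((E:1,I:1):21/8,(G:1,M:1):21/8):7/4,(((P:1/2,W:1/2):3/4,Y:5/4):31/12,Z:23/6):37/24)
total length: 527/24

(((E:1,I:1):21/8,(G:1,M:1):21/8):7/4,(((P:1/2,W:1/2):3/4,Y:5/4):31/12,Z:23/6):37/24)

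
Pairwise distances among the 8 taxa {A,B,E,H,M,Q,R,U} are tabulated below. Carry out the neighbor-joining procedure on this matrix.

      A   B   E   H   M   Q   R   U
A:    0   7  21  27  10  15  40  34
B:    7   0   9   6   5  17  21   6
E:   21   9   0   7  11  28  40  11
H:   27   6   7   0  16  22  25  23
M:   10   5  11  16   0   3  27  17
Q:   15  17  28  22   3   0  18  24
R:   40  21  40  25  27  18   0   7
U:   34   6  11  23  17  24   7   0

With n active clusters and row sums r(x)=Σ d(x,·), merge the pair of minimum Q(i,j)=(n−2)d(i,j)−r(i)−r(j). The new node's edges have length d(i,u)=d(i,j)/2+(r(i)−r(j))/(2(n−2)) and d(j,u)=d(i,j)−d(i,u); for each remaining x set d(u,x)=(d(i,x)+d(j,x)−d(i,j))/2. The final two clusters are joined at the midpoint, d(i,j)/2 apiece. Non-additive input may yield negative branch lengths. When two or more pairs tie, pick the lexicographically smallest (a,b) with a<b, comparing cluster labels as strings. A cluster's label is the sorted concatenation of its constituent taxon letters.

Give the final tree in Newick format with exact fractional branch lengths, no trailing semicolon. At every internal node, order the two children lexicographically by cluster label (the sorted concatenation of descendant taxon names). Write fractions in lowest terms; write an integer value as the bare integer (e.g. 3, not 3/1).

((((A:215/24,(M:-31/16,Q:79/16):49/24):183/32,B:-95/32):35/32,(E:69/20,H:71/20):175/32):393/64,(R:49/6,U:-7/6):393/64)

iteration 1: select R,U (d=7, Q=-258); attach at lengths (49/6, -7/6); label the merged cluster RU
  updated: d(A,RU)=67/2, d(B,RU)=10, d(E,RU)=22, d(H,RU)=41/2, d(M,RU)=37/2, d(Q,RU)=35/2
iteration 2: select E,H (d=7, Q=-323/2); attach at lengths (69/20, 71/20); label the merged cluster EH
  updated: d(A,EH)=41/2, d(B,EH)=4, d(EH,M)=10, d(EH,Q)=43/2, d(EH,RU)=71/4
iteration 3: select M,Q (d=3, Q=-217/2); attach at lengths (-31/16, 79/16); label the merged cluster MQ
  updated: d(A,MQ)=11, d(B,MQ)=19/2, d(EH,MQ)=57/4, d(MQ,RU)=33/2
iteration 4: select A,MQ (d=11, Q=-361/4); attach at lengths (215/24, 49/24); label the merged cluster AMQ
  updated: d(AMQ,B)=11/4, d(AMQ,EH)=95/8, d(AMQ,RU)=39/2
iteration 5: select AMQ,B (d=11/4, Q=-363/8); attach at lengths (183/32, -95/32); label the merged cluster ABMQ
  updated: d(ABMQ,EH)=105/16, d(ABMQ,RU)=107/8
iteration 6: select ABMQ,EH (d=105/16, Q=-603/16); attach at lengths (35/32, 175/32); label the merged cluster ABEHMQ
  updated: d(ABEHMQ,RU)=393/32
iteration 7: select ABEHMQ,RU (d=393/32); attach at lengths (393/64, 393/64); label the merged cluster ABEHMQRU
final tree: ((((A:215/24,(M:-31/16,Q:79/16):49/24):183/32,B:-95/32):35/32,(E:69/20,H:71/20):175/32):393/64,(R:49/6,U:-7/6):393/64)
total length: 1587/32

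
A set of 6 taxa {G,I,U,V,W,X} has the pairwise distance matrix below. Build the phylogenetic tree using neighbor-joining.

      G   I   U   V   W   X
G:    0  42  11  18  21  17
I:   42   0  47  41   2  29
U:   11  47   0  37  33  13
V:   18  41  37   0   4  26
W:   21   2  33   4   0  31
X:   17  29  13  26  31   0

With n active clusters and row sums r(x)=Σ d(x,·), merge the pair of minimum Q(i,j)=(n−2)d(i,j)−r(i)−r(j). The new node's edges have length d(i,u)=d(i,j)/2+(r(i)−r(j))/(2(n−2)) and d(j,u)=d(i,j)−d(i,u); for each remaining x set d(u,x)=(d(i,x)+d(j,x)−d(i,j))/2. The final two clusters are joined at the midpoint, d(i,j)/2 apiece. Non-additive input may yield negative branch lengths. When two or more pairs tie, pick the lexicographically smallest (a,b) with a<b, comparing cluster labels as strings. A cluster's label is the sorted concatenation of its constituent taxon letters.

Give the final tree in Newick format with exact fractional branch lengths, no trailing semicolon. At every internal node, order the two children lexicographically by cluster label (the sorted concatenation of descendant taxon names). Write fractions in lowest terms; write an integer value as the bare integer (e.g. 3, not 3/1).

step 1: merge (I,W) at d=2, Q=-244; branch lengths I→39/4, W→-31/4; new cluster IW
  updated: d(G,IW)=61/2, d(IW,U)=39, d(IW,V)=43/2, d(IW,X)=29
step 2: merge (IW,V) at d=43/2, Q=-158; branch lengths IW→41/3, V→47/6; new cluster IVW
  updated: d(G,IVW)=27/2, d(IVW,U)=109/4, d(IVW,X)=67/4
step 3: merge (G,IVW) at d=27/2, Q=-72; branch lengths G→11/4, IVW→43/4; new cluster GIVW
  updated: d(GIVW,U)=99/8, d(GIVW,X)=81/8
step 4: merge (GIVW,U) at d=99/8, Q=-71/2; branch lengths GIVW→19/4, U→61/8; new cluster GIUVW
  updated: d(GIUVW,X)=43/8
step 5: merge (GIUVW,X) at d=43/8; branch lengths GIUVW→43/16, X→43/16; new cluster GIUVWX
final tree: (((G:11/4,((I:39/4,W:-31/4):41/3,V:47/6):43/4):19/4,U:61/8):43/16,X:43/16)
total length: 219/4

(((G:11/4,((I:39/4,W:-31/4):41/3,V:47/6):43/4):19/4,U:61/8):43/16,X:43/16)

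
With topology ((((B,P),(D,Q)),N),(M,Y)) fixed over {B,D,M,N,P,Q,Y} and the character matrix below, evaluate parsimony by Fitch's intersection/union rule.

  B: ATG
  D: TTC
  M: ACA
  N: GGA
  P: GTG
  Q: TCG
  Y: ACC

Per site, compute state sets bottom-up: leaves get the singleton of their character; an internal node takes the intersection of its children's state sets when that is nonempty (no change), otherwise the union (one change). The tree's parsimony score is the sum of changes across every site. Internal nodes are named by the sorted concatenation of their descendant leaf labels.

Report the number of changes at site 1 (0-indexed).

3

[col 0] BP: children B:{A}, P:{G} ∪→ {A,G}; cost 1
[col 0] DQ: children D:{T}, Q:{T} ∩→ {T}; cost 0
[col 0] BDPQ: children BP:{A,G}, DQ:{T} ∪→ {A,G,T}; cost 1
[col 0] BDNPQ: children BDPQ:{A,G,T}, N:{G} ∩→ {G}; cost 0
[col 0] MY: children M:{A}, Y:{A} ∩→ {A}; cost 0
[col 0] BDMNPQY: children BDNPQ:{G}, MY:{A} ∪→ {A,G}; cost 1
[col 1] BP: children B:{T}, P:{T} ∩→ {T}; cost 0
[col 1] DQ: children D:{T}, Q:{C} ∪→ {C,T}; cost 1
[col 1] BDPQ: children BP:{T}, DQ:{C,T} ∩→ {T}; cost 0
[col 1] BDNPQ: children BDPQ:{T}, N:{G} ∪→ {G,T}; cost 1
[col 1] MY: children M:{C}, Y:{C} ∩→ {C}; cost 0
[col 1] BDMNPQY: children BDNPQ:{G,T}, MY:{C} ∪→ {C,G,T}; cost 1
[col 2] BP: children B:{G}, P:{G} ∩→ {G}; cost 0
[col 2] DQ: children D:{C}, Q:{G} ∪→ {C,G}; cost 1
[col 2] BDPQ: children BP:{G}, DQ:{C,G} ∩→ {G}; cost 0
[col 2] BDNPQ: children BDPQ:{G}, N:{A} ∪→ {A,G}; cost 1
[col 2] MY: children M:{A}, Y:{C} ∪→ {A,C}; cost 1
[col 2] BDMNPQY: children BDNPQ:{A,G}, MY:{A,C} ∩→ {A}; cost 0
per-site changes: [3, 3, 3]; total = 9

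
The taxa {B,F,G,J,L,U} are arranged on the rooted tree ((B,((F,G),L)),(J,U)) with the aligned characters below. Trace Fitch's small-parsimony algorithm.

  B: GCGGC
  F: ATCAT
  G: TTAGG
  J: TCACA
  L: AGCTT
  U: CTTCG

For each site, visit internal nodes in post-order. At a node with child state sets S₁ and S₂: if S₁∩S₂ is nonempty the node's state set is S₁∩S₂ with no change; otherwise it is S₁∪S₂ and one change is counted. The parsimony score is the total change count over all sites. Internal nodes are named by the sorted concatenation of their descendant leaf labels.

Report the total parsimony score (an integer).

18

[col 0] FG: children F:{A}, G:{T} ∪→ {A,T}; cost 1
[col 0] FGL: children FG:{A,T}, L:{A} ∩→ {A}; cost 0
[col 0] BFGL: children B:{G}, FGL:{A} ∪→ {A,G}; cost 1
[col 0] JU: children J:{T}, U:{C} ∪→ {C,T}; cost 1
[col 0] BFGJLU: children BFGL:{A,G}, JU:{C,T} ∪→ {A,C,G,T}; cost 1
[col 1] FG: children F:{T}, G:{T} ∩→ {T}; cost 0
[col 1] FGL: children FG:{T}, L:{G} ∪→ {G,T}; cost 1
[col 1] BFGL: children B:{C}, FGL:{G,T} ∪→ {C,G,T}; cost 1
[col 1] JU: children J:{C}, U:{T} ∪→ {C,T}; cost 1
[col 1] BFGJLU: children BFGL:{C,G,T}, JU:{C,T} ∩→ {C,T}; cost 0
[col 2] FG: children F:{C}, G:{A} ∪→ {A,C}; cost 1
[col 2] FGL: children FG:{A,C}, L:{C} ∩→ {C}; cost 0
[col 2] BFGL: children B:{G}, FGL:{C} ∪→ {C,G}; cost 1
[col 2] JU: children J:{A}, U:{T} ∪→ {A,T}; cost 1
[col 2] BFGJLU: children BFGL:{C,G}, JU:{A,T} ∪→ {A,C,G,T}; cost 1
[col 3] FG: children F:{A}, G:{G} ∪→ {A,G}; cost 1
[col 3] FGL: children FG:{A,G}, L:{T} ∪→ {A,G,T}; cost 1
[col 3] BFGL: children B:{G}, FGL:{A,G,T} ∩→ {G}; cost 0
[col 3] JU: children J:{C}, U:{C} ∩→ {C}; cost 0
[col 3] BFGJLU: children BFGL:{G}, JU:{C} ∪→ {C,G}; cost 1
[col 4] FG: children F:{T}, G:{G} ∪→ {G,T}; cost 1
[col 4] FGL: children FG:{G,T}, L:{T} ∩→ {T}; cost 0
[col 4] BFGL: children B:{C}, FGL:{T} ∪→ {C,T}; cost 1
[col 4] JU: children J:{A}, U:{G} ∪→ {A,G}; cost 1
[col 4] BFGJLU: children BFGL:{C,T}, JU:{A,G} ∪→ {A,C,G,T}; cost 1
per-site changes: [4, 3, 4, 3, 4]; total = 18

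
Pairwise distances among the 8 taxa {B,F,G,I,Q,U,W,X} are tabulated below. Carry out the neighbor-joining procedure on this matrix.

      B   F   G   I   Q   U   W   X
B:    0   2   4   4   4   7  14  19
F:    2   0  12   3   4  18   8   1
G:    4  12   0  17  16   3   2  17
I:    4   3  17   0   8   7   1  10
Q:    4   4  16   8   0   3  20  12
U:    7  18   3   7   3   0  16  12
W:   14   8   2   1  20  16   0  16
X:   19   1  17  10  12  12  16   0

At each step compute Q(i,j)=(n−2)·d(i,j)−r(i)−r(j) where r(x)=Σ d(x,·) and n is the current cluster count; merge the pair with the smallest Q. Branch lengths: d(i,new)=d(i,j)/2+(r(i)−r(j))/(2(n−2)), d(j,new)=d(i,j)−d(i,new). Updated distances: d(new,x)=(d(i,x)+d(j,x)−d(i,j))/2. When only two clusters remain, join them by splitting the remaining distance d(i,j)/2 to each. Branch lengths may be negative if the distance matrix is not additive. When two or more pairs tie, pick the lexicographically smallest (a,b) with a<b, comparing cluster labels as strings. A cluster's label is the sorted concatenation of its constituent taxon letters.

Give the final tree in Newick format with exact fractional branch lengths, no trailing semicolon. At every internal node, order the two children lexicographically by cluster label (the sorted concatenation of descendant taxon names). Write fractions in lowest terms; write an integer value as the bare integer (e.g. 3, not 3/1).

step 1: merge (G,W) at d=2, Q=-136; branch lengths G→1/2, W→3/2; new cluster GW
  updated: d(B,GW)=8, d(F,GW)=9, d(GW,I)=8, d(GW,Q)=17, d(GW,U)=17/2, d(GW,X)=31/2
step 2: merge (F,X) at d=1, Q=-203/2; branch lengths F→-11/4, X→15/4; new cluster FX
  updated: d(B,FX)=10, d(FX,GW)=47/4, d(FX,I)=6, d(FX,Q)=15/2, d(FX,U)=29/2
step 3: merge (Q,U) at d=3, Q=-135/2; branch lengths Q→23/16, U→25/16; new cluster QU
  updated: d(B,QU)=4, d(FX,QU)=19/2, d(GW,QU)=45/4, d(I,QU)=6
step 4: merge (B,QU) at d=4, Q=-179/4; branch lengths B→29/24, QU→67/24; new cluster BQU
  updated: d(BQU,FX)=31/4, d(BQU,GW)=61/8, d(BQU,I)=3
step 5: merge (BQU,GW) at d=61/8, Q=-61/2; branch lengths BQU→25/16, GW→97/16; new cluster BGQUW
  updated: d(BGQUW,FX)=95/16, d(BGQUW,I)=27/16
step 6: merge (BGQUW,FX) at d=95/16, Q=-109/8; branch lengths BGQUW→13/16, FX→41/8; new cluster BFGQUWX
  updated: d(BFGQUWX,I)=7/8
step 7: merge (BFGQUWX,I) at d=7/8; branch lengths BFGQUWX→7/16, I→7/16; new cluster BFGIQUWX
final tree: ((((B:29/24,(Q:23/16,U:25/16):67/24):25/16,(G:1/2,W:3/2):97/16):13/16,(F:-11/4,X:15/4):41/8):7/16,I:7/16)
total length: 391/16

((((B:29/24,(Q:23/16,U:25/16):67/24):25/16,(G:1/2,W:3/2):97/16):13/16,(F:-11/4,X:15/4):41/8):7/16,I:7/16)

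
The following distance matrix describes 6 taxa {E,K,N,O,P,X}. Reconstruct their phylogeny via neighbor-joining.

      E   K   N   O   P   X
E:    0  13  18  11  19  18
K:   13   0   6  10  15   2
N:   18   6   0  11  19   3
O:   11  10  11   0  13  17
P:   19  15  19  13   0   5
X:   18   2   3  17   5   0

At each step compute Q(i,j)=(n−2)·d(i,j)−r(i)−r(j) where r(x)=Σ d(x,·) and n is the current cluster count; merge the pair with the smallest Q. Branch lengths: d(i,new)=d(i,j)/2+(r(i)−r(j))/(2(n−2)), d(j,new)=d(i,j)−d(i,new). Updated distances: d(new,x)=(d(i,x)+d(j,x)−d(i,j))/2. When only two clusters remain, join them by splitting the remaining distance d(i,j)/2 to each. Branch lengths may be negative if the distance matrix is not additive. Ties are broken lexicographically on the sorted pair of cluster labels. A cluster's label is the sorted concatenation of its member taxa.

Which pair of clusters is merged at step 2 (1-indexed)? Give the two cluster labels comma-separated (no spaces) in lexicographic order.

P,X

iteration 1: select E,O (d=11, Q=-97); attach at lengths (61/8, 27/8); label the merged cluster EO
  updated: d(EO,K)=6, d(EO,N)=9, d(EO,P)=21/2, d(EO,X)=12
iteration 2: select P,X (d=5, Q=-113/2); attach at lengths (85/12, -25/12); label the merged cluster PX
  updated: d(EO,PX)=35/4, d(K,PX)=6, d(N,PX)=17/2
iteration 3: select EO,K (d=6, Q=-119/4); attach at lengths (71/16, 25/16); label the merged cluster EKO
  updated: d(EKO,N)=9/2, d(EKO,PX)=35/8
iteration 4: select EKO,N (d=9/2, Q=-139/8); attach at lengths (3/16, 69/16); label the merged cluster EKNO
  updated: d(EKNO,PX)=67/16
iteration 5: select EKNO,PX (d=67/16); attach at lengths (67/32, 67/32); label the merged cluster EKNOPX
final tree: ((((E:61/8,O:27/8):71/16,K:25/16):3/16,N:69/16):67/32,(P:85/12,X:-25/12):67/32)
total length: 491/16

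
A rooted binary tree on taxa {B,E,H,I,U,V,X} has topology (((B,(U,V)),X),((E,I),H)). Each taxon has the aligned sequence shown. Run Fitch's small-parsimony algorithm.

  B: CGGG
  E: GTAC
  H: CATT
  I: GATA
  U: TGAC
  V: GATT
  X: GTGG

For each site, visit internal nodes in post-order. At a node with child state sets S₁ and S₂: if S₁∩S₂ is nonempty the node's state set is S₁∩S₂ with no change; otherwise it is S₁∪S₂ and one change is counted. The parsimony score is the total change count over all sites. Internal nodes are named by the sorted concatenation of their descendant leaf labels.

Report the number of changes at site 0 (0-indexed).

[col 0] UV: children U:{T}, V:{G} ∪→ {G,T}; cost 1
[col 0] BUV: children B:{C}, UV:{G,T} ∪→ {C,G,T}; cost 1
[col 0] BUVX: children BUV:{C,G,T}, X:{G} ∩→ {G}; cost 0
[col 0] EI: children E:{G}, I:{G} ∩→ {G}; cost 0
[col 0] EHI: children EI:{G}, H:{C} ∪→ {C,G}; cost 1
[col 0] BEHIUVX: children BUVX:{G}, EHI:{C,G} ∩→ {G}; cost 0
[col 1] UV: children U:{G}, V:{A} ∪→ {A,G}; cost 1
[col 1] BUV: children B:{G}, UV:{A,G} ∩→ {G}; cost 0
[col 1] BUVX: children BUV:{G}, X:{T} ∪→ {G,T}; cost 1
[col 1] EI: children E:{T}, I:{A} ∪→ {A,T}; cost 1
[col 1] EHI: children EI:{A,T}, H:{A} ∩→ {A}; cost 0
[col 1] BEHIUVX: children BUVX:{G,T}, EHI:{A} ∪→ {A,G,T}; cost 1
[col 2] UV: children U:{A}, V:{T} ∪→ {A,T}; cost 1
[col 2] BUV: children B:{G}, UV:{A,T} ∪→ {A,G,T}; cost 1
[col 2] BUVX: children BUV:{A,G,T}, X:{G} ∩→ {G}; cost 0
[col 2] EI: children E:{A}, I:{T} ∪→ {A,T}; cost 1
[col 2] EHI: children EI:{A,T}, H:{T} ∩→ {T}; cost 0
[col 2] BEHIUVX: children BUVX:{G}, EHI:{T} ∪→ {G,T}; cost 1
[col 3] UV: children U:{C}, V:{T} ∪→ {C,T}; cost 1
[col 3] BUV: children B:{G}, UV:{C,T} ∪→ {C,G,T}; cost 1
[col 3] BUVX: children BUV:{C,G,T}, X:{G} ∩→ {G}; cost 0
[col 3] EI: children E:{C}, I:{A} ∪→ {A,C}; cost 1
[col 3] EHI: children EI:{A,C}, H:{T} ∪→ {A,C,T}; cost 1
[col 3] BEHIUVX: children BUVX:{G}, EHI:{A,C,T} ∪→ {A,C,G,T}; cost 1
per-site changes: [3, 4, 4, 5]; total = 16

3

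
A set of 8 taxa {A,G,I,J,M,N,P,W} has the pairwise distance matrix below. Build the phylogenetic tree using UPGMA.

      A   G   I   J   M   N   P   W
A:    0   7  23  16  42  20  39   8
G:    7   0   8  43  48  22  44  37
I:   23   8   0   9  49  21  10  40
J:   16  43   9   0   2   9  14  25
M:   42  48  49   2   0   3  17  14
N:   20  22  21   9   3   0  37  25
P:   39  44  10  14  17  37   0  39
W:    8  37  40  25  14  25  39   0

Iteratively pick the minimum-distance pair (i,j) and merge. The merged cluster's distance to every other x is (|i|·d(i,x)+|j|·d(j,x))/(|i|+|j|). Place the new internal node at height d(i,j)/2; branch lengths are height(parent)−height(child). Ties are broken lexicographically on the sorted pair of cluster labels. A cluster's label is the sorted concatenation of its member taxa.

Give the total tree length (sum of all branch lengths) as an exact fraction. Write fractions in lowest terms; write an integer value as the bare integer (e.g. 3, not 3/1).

1595/24

1. join J+M (d=2) ⇒ JM; edges |J|=1, |M|=1
  updated: d(A,JM)=29, d(G,JM)=91/2, d(I,JM)=29, d(JM,N)=6, d(JM,P)=31/2, d(JM,W)=39/2
2. join JM+N (d=6) ⇒ JMN; edges |JM|=2, |N|=3
  updated: d(A,JMN)=26, d(G,JMN)=113/3, d(I,JMN)=79/3, d(JMN,P)=68/3, d(JMN,W)=64/3
3. join A+G (d=7) ⇒ AG; edges |A|=7/2, |G|=7/2
  updated: d(AG,I)=31/2, d(AG,JMN)=191/6, d(AG,P)=83/2, d(AG,W)=45/2
4. join I+P (d=10) ⇒ IP; edges |I|=5, |P|=5
  updated: d(AG,IP)=57/2, d(IP,JMN)=49/2, d(IP,W)=79/2
5. join JMN+W (d=64/3) ⇒ JMNW; edges |JMN|=23/3, |W|=32/3
  updated: d(AG,JMNW)=59/2, d(IP,JMNW)=113/4
6. join IP+JMNW (d=113/4) ⇒ IJMNPW; edges |IP|=73/8, |JMNW|=83/24
  updated: d(AG,IJMNPW)=175/6
7. join AG+IJMNPW (d=175/6) ⇒ AGIJMNPW; edges |AG|=133/12, |IJMNPW|=11/24
final tree: ((A:7/2,G:7/2):133/12,((I:5,P:5):73/8,(((J:1,M:1):2,N:3):23/3,W:32/3):83/24):11/24)
total length: 1595/24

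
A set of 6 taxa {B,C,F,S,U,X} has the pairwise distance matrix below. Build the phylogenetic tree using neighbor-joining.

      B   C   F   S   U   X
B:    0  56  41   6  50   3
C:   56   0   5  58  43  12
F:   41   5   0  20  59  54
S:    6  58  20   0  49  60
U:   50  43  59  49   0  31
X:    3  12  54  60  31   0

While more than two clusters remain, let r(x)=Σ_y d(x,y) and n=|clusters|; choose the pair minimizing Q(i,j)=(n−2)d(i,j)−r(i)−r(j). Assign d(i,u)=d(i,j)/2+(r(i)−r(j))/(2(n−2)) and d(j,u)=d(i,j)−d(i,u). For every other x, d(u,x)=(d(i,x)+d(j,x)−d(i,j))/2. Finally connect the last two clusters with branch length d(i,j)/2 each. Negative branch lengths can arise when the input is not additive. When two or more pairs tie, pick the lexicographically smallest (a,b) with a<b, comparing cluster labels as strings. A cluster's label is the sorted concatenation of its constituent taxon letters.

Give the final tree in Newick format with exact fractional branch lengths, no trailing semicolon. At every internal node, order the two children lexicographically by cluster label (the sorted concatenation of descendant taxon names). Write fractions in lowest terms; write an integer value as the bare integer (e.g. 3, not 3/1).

((((B:-19/4,S:43/4):145/8,(C:15/8,F:25/8):161/8):31/8,U:49/2):13/4,X:13/4)

iteration 1: select C,F (d=5, Q=-333); attach at lengths (15/8, 25/8); label the merged cluster CF
  updated: d(B,CF)=46, d(CF,S)=73/2, d(CF,U)=97/2, d(CF,X)=61/2
iteration 2: select B,S (d=6, Q=-477/2); attach at lengths (-19/4, 43/4); label the merged cluster BS
  updated: d(BS,CF)=153/4, d(BS,U)=93/2, d(BS,X)=57/2
iteration 3: select BS,CF (d=153/4, Q=-154); attach at lengths (145/8, 161/8); label the merged cluster BCFS
  updated: d(BCFS,U)=227/8, d(BCFS,X)=83/8
iteration 4: select BCFS,U (d=227/8, Q=-279/4); attach at lengths (31/8, 49/2); label the merged cluster BCFSU
  updated: d(BCFSU,X)=13/2
iteration 5: select BCFSU,X (d=13/2); attach at lengths (13/4, 13/4); label the merged cluster BCFSUX
final tree: ((((B:-19/4,S:43/4):145/8,(C:15/8,F:25/8):161/8):31/8,U:49/2):13/4,X:13/4)
total length: 673/8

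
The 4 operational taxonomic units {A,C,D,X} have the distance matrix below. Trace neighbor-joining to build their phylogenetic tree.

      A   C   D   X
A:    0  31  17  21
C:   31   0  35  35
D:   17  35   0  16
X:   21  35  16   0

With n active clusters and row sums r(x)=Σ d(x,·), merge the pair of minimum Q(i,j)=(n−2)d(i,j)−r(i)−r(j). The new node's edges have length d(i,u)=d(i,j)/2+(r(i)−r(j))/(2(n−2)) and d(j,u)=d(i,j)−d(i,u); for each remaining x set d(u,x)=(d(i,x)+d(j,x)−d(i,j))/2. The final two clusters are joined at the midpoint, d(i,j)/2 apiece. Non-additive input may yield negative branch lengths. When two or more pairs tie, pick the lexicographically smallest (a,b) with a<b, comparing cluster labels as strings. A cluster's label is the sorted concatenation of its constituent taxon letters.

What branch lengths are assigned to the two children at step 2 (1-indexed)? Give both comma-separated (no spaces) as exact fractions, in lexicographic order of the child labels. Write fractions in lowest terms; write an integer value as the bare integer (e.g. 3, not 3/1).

step 1: merge (A,C) at d=31, Q=-108; branch lengths A→15/2, C→47/2; new cluster AC
  updated: d(AC,D)=21/2, d(AC,X)=25/2
step 2: merge (AC,D) at d=21/2, Q=-39; branch lengths AC→7/2, D→7; new cluster ACD
  updated: d(ACD,X)=9
step 3: merge (ACD,X) at d=9; branch lengths ACD→9/2, X→9/2; new cluster ACDX
final tree: (((A:15/2,C:47/2):7/2,D:7):9/2,X:9/2)
total length: 101/2

7/2,7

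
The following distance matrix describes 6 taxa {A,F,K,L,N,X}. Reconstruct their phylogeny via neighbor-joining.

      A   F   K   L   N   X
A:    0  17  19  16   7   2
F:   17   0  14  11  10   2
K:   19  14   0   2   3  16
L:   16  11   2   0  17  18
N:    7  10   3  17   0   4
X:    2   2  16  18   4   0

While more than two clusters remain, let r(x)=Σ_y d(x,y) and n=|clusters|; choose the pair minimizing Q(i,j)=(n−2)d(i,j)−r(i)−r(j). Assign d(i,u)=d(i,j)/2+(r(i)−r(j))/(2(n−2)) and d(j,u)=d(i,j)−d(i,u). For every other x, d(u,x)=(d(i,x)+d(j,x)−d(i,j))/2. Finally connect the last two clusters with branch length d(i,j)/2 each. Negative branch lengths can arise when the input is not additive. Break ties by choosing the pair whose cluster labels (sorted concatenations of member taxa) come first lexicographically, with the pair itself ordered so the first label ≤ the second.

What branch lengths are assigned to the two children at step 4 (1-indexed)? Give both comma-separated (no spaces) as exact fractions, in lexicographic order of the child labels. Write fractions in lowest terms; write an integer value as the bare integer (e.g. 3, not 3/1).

1. join K+L (d=2, Q=-110) ⇒ KL; edges |K|=-1/4, |L|=9/4
  updated: d(A,KL)=33/2, d(F,KL)=23/2, d(KL,N)=9, d(KL,X)=16
2. join A+X (d=2, Q=-121/2) ⇒ AX; edges |A|=49/12, |X|=-25/12
  updated: d(AX,F)=17/2, d(AX,KL)=61/4, d(AX,N)=9/2
3. join AX+N (d=9/2, Q=-171/4) ⇒ ANX; edges |AX|=55/16, |N|=17/16
  updated: d(ANX,F)=7, d(ANX,KL)=79/8
4. join ANX+F (d=7, Q=-227/8) ⇒ AFNX; edges |ANX|=43/16, |F|=69/16
  updated: d(AFNX,KL)=115/16
5. join AFNX+KL (d=115/16) ⇒ AFKLNX; edges |AFNX|=115/32, |KL|=115/32
final tree: ((((A:49/12,X:-25/12):55/16,N:17/16):43/16,F:69/16):115/32,(K:-1/4,L:9/4):115/32)
total length: 363/16

43/16,69/16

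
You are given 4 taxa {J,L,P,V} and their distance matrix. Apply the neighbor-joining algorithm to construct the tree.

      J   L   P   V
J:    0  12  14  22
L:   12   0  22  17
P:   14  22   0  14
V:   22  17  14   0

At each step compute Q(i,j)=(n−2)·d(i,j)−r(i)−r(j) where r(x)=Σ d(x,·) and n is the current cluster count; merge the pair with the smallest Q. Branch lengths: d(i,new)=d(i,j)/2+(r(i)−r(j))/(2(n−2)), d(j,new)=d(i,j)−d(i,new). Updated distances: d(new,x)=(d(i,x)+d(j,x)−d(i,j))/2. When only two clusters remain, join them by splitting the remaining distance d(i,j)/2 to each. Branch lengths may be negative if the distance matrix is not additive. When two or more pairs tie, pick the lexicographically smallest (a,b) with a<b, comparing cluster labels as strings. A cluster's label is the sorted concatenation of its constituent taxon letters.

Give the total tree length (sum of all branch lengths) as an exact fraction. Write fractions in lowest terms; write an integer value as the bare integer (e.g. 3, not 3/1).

step 1: merge (J,L) at d=12, Q=-75; branch lengths J→21/4, L→27/4; new cluster JL
  updated: d(JL,P)=12, d(JL,V)=27/2
step 2: merge (JL,P) at d=12, Q=-79/2; branch lengths JL→23/4, P→25/4; new cluster JLP
  updated: d(JLP,V)=31/4
step 3: merge (JLP,V) at d=31/4; branch lengths JLP→31/8, V→31/8; new cluster JLPV
final tree: (((J:21/4,L:27/4):23/4,P:25/4):31/8,V:31/8)
total length: 127/4

127/4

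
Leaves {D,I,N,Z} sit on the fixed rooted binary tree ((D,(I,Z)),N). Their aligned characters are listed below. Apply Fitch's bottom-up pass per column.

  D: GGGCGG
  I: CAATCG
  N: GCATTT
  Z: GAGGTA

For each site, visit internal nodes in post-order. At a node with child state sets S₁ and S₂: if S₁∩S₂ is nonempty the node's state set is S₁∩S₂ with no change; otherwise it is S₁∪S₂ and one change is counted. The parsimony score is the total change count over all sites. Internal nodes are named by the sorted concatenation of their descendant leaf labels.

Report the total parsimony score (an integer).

IZ@0: {C} ∪ {G} = {C,G} (union, +1)
DIZ@0: {G} ∩ {C,G} = {G} (intersection, +0)
DINZ@0: {G} ∩ {G} = {G} (intersection, +0)
IZ@1: {A} ∩ {A} = {A} (intersection, +0)
DIZ@1: {G} ∪ {A} = {A,G} (union, +1)
DINZ@1: {A,G} ∪ {C} = {A,C,G} (union, +1)
IZ@2: {A} ∪ {G} = {A,G} (union, +1)
DIZ@2: {G} ∩ {A,G} = {G} (intersection, +0)
DINZ@2: {G} ∪ {A} = {A,G} (union, +1)
IZ@3: {T} ∪ {G} = {G,T} (union, +1)
DIZ@3: {C} ∪ {G,T} = {C,G,T} (union, +1)
DINZ@3: {C,G,T} ∩ {T} = {T} (intersection, +0)
IZ@4: {C} ∪ {T} = {C,T} (union, +1)
DIZ@4: {G} ∪ {C,T} = {C,G,T} (union, +1)
DINZ@4: {C,G,T} ∩ {T} = {T} (intersection, +0)
IZ@5: {G} ∪ {A} = {A,G} (union, +1)
DIZ@5: {G} ∩ {A,G} = {G} (intersection, +0)
DINZ@5: {G} ∪ {T} = {G,T} (union, +1)
per-site changes: [1, 2, 2, 2, 2, 2]; total = 11

11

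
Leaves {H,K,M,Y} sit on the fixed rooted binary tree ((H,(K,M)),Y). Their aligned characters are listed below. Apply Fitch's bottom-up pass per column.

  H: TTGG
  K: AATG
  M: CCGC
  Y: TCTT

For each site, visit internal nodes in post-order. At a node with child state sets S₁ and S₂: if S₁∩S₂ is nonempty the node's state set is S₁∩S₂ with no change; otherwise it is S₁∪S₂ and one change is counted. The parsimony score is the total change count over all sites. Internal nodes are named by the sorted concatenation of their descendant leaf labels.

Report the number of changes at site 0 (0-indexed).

2

KM@0: {A} ∪ {C} = {A,C} (union, +1)
HKM@0: {T} ∪ {A,C} = {A,C,T} (union, +1)
HKMY@0: {A,C,T} ∩ {T} = {T} (intersection, +0)
KM@1: {A} ∪ {C} = {A,C} (union, +1)
HKM@1: {T} ∪ {A,C} = {A,C,T} (union, +1)
HKMY@1: {A,C,T} ∩ {C} = {C} (intersection, +0)
KM@2: {T} ∪ {G} = {G,T} (union, +1)
HKM@2: {G} ∩ {G,T} = {G} (intersection, +0)
HKMY@2: {G} ∪ {T} = {G,T} (union, +1)
KM@3: {G} ∪ {C} = {C,G} (union, +1)
HKM@3: {G} ∩ {C,G} = {G} (intersection, +0)
HKMY@3: {G} ∪ {T} = {G,T} (union, +1)
per-site changes: [2, 2, 2, 2]; total = 8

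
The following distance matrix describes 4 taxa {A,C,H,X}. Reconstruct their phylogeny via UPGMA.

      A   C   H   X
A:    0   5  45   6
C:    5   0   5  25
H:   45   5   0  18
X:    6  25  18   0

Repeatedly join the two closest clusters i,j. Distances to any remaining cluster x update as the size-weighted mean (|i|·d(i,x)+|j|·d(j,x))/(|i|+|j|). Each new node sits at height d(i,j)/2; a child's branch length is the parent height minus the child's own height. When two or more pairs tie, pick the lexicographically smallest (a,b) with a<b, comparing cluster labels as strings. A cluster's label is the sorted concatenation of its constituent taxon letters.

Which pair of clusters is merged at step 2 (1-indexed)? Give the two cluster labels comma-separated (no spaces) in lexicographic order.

1. join A+C (d=5) ⇒ AC; edges |A|=5/2, |C|=5/2
  updated: d(AC,H)=25, d(AC,X)=31/2
2. join AC+X (d=31/2) ⇒ ACX; edges |AC|=21/4, |X|=31/4
  updated: d(ACX,H)=68/3
3. join ACX+H (d=68/3) ⇒ ACHX; edges |ACX|=43/12, |H|=34/3
final tree: (((A:5/2,C:5/2):21/4,X:31/4):43/12,H:34/3)
total length: 395/12

AC,X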